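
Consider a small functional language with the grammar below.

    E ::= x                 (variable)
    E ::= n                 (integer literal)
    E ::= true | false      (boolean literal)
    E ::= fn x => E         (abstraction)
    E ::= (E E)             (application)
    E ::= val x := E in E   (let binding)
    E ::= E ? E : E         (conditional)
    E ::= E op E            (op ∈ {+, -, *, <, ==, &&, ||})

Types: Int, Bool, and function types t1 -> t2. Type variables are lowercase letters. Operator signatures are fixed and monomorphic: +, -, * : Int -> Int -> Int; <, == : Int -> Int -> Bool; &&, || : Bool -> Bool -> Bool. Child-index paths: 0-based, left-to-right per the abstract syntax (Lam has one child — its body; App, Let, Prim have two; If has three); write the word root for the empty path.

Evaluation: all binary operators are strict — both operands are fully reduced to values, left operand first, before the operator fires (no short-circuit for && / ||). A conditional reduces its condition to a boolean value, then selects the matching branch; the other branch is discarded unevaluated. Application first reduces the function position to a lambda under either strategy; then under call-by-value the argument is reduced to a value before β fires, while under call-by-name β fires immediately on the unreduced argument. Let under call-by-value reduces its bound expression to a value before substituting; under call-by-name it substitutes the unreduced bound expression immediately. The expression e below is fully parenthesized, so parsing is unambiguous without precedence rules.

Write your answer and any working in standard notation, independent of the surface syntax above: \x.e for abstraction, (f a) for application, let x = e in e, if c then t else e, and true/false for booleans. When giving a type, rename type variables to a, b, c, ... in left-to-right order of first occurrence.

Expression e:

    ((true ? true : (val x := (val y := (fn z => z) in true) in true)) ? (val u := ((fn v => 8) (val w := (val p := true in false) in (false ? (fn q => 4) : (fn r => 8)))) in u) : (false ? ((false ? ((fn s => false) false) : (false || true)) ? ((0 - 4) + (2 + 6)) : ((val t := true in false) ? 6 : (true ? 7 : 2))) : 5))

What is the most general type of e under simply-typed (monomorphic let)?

Derivation:
  unify Bool ~ Bool
z : a
\z._ : a -> a
let y : a -> a
let x : Bool
  unify Bool ~ Bool
  unify Bool ~ Bool
\v._ : b -> Int
let p : Bool
let w : Bool
  unify Bool ~ Bool
\q._ : c -> Int
\r._ : d -> Int
  unify c -> Int ~ d -> Int
  unify c ~ d
  unify Int ~ Int
  unify b -> Int ~ (d -> Int) -> e
  unify b ~ d -> Int
  unify Int ~ e
_ _ : Int
let u : Int
u : Int
  unify Bool ~ Bool
  unify Bool ~ Bool
\s._ : f -> Bool
  unify f -> Bool ~ Bool -> g
  unify f ~ Bool
  unify Bool ~ g
_ _ : Bool
  unify Bool ~ Bool
  unify Bool ~ Bool
  unify Bool ~ Bool
  unify Bool ~ Bool
  unify Int ~ Int
  unify Int ~ Int
  unify Int ~ Int
  unify Int ~ Int
  unify Int ~ Int
  unify Int ~ Int
let t : Bool
  unify Bool ~ Bool
  unify Bool ~ Bool
  unify Int ~ Int
  unify Int ~ Int
  unify Int ~ Int
  unify Int ~ Int
  unify Int ~ Int

Answer: Int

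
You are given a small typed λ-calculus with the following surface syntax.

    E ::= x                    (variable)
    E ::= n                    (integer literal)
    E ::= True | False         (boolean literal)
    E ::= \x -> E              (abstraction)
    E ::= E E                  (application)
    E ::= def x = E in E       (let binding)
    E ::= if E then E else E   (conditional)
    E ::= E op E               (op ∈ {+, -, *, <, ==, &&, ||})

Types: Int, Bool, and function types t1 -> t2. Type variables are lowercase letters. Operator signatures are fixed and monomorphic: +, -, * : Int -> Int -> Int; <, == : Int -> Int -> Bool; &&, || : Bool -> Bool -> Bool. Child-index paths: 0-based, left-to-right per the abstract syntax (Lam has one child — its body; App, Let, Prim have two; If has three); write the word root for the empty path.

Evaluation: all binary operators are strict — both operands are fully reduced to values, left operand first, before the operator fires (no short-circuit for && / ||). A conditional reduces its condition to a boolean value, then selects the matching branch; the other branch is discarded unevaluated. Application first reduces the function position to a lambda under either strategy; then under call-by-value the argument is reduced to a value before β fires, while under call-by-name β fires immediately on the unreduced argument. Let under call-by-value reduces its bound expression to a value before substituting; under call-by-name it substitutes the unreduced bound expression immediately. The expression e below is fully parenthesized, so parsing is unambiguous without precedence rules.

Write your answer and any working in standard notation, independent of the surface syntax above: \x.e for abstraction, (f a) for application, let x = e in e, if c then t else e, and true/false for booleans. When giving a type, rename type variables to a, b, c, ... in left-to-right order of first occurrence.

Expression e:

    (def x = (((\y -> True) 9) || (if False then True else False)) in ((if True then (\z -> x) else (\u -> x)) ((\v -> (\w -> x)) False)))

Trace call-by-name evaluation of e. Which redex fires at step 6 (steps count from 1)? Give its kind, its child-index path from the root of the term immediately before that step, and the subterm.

Working:
step 0: (let x = (((\y.true) 9) || (if false then true else false)) in ((if true then (\z.x) else (\u.x)) ((\v.(\w.x)) false)))
step 1: [let@root] ((if true then (\z.(((\y.true) 9) || (if false then true else false))) else (\u.(((\y.true) 9) || (if false then true else false)))) ((\v.(\w.(((\y.true) 9) || (if false then true else false)))) false))
step 2: [if@0] ((\z.(((\y.true) 9) || (if false then true else false))) ((\v.(\w.(((\y.true) 9) || (if false then true else false)))) false))
step 3: [beta@root] (((\y.true) 9) || (if false then true else false))
step 4: [beta@0] (true || (if false then true else false))
step 5: [if@1] (true || false)
step 6: [delta@root] true

Answer: delta at root : (true || false)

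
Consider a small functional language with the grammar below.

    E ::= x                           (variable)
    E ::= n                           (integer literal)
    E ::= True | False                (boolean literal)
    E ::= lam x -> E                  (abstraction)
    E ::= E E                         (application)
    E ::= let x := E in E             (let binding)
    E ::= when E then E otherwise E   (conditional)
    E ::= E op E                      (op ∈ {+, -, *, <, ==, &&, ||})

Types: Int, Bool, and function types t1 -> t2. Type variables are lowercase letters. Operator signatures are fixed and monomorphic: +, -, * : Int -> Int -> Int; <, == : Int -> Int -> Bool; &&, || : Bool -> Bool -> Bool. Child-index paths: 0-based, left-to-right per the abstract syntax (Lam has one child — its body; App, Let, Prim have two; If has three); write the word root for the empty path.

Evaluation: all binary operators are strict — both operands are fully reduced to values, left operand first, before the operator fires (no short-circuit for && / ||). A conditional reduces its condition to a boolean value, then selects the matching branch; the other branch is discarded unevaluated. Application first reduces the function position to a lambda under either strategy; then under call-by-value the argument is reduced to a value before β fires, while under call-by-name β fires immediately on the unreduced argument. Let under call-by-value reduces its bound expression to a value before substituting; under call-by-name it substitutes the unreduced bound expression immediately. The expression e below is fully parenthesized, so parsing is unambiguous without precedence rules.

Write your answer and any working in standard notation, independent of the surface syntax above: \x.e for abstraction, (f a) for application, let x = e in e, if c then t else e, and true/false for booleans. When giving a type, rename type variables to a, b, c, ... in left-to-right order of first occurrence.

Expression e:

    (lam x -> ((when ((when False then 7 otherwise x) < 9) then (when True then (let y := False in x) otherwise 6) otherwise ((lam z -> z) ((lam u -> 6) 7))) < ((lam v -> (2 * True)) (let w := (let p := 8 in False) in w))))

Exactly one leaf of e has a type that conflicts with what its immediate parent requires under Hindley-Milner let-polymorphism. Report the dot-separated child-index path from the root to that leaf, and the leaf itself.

Answer: 0.1.0.0.1 : true

Trace:
  unify Bool ~ Bool
x : a
  unify Int ~ a
  unify Int ~ Int
  unify Int ~ Int
  unify Bool ~ Bool
  unify Bool ~ Bool
let y : Bool
x : Int
  unify Int ~ Int
z : b
\z._ : b -> b
\u._ : c -> Int
  unify c -> Int ~ Int -> d
  unify c ~ Int
  unify Int ~ d
_ _ : Int
  unify b -> b ~ Int -> e
  unify b ~ Int
  unify Int ~ e
_ _ : Int
  unify Int ~ Int
  unify Int ~ Int
  unify Int ~ Int
  unify Bool ~ Int
  FAIL: mismatch Bool ~ Int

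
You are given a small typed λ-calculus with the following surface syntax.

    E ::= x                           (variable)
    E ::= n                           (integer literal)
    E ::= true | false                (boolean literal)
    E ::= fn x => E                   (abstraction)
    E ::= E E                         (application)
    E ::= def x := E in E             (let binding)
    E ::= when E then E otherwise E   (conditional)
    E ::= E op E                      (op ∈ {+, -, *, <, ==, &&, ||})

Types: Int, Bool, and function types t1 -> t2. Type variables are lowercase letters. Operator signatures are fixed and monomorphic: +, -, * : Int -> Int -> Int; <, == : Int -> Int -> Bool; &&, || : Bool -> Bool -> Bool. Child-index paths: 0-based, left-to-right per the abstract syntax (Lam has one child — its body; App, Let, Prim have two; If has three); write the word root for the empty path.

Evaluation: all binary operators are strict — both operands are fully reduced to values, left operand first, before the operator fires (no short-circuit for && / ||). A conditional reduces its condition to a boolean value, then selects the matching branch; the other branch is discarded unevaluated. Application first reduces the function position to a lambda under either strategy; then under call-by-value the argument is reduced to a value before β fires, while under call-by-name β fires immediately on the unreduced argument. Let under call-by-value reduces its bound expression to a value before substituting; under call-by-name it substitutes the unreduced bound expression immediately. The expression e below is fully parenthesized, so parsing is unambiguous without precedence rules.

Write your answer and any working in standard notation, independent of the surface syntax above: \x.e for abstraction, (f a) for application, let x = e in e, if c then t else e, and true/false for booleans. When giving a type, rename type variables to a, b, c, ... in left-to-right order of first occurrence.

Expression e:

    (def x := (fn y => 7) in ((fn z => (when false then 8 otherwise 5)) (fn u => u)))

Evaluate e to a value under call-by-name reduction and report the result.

Answer: 5

Working:
step 0: (let x = (\y.7) in ((\z.(if false then 8 else 5)) (\u.u)))
step 1: [let@root] ((\z.(if false then 8 else 5)) (\u.u))
step 2: [beta@root] (if false then 8 else 5)
step 3: [if@root] 5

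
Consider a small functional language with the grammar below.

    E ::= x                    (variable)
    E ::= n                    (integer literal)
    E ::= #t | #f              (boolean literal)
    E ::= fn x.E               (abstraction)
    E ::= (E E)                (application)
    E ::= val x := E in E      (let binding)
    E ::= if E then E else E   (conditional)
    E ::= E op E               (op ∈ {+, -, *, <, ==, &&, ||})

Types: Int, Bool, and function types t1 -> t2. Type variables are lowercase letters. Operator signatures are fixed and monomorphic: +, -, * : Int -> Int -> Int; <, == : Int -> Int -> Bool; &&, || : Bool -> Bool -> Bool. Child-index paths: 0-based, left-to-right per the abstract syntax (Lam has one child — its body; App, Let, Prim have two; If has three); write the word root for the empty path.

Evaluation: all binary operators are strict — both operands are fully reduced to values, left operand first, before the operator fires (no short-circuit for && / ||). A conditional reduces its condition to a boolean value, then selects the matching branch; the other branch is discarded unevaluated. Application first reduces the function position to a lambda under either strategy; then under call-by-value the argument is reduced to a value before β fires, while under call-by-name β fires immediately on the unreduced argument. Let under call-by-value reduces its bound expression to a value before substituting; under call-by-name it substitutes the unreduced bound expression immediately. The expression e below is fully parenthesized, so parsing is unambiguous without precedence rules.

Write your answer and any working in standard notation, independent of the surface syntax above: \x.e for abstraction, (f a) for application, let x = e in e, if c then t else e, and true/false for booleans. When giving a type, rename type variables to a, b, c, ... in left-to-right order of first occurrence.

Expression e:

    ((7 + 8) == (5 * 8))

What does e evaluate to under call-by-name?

Answer: false

Derivation:
step 0: ((7 + 8) == (5 * 8))
step 1: [delta@0] (15 == (5 * 8))
step 2: [delta@1] (15 == 40)
step 3: [delta@root] false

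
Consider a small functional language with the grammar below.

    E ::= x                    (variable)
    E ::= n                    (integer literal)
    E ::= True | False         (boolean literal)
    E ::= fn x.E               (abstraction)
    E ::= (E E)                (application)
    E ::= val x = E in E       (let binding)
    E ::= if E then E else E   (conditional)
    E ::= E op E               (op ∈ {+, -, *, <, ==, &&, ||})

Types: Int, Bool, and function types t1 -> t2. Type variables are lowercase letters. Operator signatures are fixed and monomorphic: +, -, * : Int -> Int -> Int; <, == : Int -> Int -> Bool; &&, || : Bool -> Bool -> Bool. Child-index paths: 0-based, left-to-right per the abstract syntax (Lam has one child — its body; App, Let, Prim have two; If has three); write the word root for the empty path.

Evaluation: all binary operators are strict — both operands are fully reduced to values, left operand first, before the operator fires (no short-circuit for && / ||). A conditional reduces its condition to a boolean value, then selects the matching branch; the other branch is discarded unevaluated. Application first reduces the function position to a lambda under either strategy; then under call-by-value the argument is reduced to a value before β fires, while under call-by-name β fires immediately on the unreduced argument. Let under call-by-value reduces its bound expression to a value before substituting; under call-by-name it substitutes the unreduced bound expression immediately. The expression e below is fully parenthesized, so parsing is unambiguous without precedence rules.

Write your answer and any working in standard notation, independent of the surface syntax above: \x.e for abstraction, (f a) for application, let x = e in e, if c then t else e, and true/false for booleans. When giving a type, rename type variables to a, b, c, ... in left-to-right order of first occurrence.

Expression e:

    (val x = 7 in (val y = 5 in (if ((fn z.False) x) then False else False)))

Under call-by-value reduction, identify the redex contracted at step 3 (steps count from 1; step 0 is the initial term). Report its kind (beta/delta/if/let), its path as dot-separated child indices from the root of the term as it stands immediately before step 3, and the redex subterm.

Derivation:
step 0: (let x = 7 in (let y = 5 in (if ((\z.false) x) then false else false)))
step 1: [let@root] (let y = 5 in (if ((\z.false) 7) then false else false))
step 2: [let@root] (if ((\z.false) 7) then false else false)
step 3: [beta@0] (if false then false else false)

Answer: beta at 0 : ((\z.false) 7)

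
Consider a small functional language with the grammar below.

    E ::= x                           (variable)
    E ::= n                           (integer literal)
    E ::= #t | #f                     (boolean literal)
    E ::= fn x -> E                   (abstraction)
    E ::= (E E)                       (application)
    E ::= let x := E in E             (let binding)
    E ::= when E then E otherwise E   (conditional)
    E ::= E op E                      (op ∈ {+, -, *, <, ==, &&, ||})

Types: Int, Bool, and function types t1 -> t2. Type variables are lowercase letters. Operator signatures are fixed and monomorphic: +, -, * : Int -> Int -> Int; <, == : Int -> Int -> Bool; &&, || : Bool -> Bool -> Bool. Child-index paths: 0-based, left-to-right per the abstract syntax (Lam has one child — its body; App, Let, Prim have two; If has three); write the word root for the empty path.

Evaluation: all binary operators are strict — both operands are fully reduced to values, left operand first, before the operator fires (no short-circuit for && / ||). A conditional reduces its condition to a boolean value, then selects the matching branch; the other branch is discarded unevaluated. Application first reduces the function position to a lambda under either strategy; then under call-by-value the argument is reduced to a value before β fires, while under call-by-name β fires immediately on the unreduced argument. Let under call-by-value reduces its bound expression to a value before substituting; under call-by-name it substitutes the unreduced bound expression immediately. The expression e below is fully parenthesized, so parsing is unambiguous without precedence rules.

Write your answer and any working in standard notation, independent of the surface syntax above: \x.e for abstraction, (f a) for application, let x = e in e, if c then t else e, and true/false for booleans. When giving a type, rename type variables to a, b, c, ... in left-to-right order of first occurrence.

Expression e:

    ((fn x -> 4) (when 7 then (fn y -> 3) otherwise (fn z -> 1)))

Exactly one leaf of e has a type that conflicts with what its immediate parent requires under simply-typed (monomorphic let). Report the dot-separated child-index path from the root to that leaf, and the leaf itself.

Working:
\x._ : a -> Int
  unify Int ~ Bool
  FAIL: mismatch Int ~ Bool

Answer: 1.0 : 7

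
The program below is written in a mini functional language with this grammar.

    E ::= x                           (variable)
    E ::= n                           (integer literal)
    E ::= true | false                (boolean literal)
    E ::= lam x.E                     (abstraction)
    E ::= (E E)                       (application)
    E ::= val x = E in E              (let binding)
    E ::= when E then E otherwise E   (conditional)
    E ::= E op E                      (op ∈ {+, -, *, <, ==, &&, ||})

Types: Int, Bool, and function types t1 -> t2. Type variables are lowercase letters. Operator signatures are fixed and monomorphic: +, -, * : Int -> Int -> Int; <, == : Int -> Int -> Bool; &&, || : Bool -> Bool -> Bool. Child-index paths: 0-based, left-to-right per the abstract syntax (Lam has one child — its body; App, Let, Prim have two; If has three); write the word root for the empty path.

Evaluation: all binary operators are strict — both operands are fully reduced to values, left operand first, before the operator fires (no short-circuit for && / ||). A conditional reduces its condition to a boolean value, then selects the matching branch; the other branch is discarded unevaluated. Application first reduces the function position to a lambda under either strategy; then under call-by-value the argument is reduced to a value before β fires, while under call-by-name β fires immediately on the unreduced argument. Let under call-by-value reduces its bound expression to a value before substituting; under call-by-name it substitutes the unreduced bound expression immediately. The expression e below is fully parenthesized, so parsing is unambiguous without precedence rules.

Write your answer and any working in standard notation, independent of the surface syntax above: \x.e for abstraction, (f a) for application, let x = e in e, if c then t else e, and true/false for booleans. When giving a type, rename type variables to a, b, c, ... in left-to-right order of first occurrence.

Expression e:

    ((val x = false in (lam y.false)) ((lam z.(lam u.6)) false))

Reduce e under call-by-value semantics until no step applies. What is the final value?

Answer: false

Trace:
step 0: ((let x = false in (\y.false)) ((\z.(\u.6)) false))
step 1: [let@0] ((\y.false) ((\z.(\u.6)) false))
step 2: [beta@1] ((\y.false) (\u.6))
step 3: [beta@root] false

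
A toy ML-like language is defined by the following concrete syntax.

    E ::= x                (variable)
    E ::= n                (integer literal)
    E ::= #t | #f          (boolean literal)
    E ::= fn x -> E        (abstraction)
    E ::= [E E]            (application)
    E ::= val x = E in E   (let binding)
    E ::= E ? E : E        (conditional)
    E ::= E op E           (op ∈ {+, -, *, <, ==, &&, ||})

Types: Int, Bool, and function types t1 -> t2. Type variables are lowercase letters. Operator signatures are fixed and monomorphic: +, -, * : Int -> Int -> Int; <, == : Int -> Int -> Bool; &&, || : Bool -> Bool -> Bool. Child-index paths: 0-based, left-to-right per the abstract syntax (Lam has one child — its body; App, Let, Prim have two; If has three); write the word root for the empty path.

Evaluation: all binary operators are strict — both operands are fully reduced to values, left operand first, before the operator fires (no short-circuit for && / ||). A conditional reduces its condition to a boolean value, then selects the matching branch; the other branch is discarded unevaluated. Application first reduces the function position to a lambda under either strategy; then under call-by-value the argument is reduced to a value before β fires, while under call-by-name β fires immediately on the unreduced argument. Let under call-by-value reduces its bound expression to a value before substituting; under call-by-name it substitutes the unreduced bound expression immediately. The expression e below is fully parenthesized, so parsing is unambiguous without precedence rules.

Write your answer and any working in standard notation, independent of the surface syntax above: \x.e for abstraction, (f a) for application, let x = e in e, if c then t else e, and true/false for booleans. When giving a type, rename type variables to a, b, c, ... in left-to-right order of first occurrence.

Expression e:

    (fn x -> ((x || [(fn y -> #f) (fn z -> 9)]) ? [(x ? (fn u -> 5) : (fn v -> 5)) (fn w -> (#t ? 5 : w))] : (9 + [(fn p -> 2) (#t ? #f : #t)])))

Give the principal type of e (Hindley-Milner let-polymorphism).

Answer: Bool -> Int

Derivation:
x : a
  unify a ~ Bool
\y._ : b -> Bool
\z._ : c -> Int
  unify b -> Bool ~ (c -> Int) -> d
  unify b ~ c -> Int
  unify Bool ~ d
_ _ : Bool
  unify Bool ~ Bool
  unify Bool ~ Bool
x : Bool
  unify Bool ~ Bool
\u._ : e -> Int
\v._ : f -> Int
  unify e -> Int ~ f -> Int
  unify e ~ f
  unify Int ~ Int
  unify Bool ~ Bool
w : g
  unify Int ~ g
\w._ : Int -> Int
  unify f -> Int ~ (Int -> Int) -> h
  unify f ~ Int -> Int
  unify Int ~ h
_ _ : Int
  unify Int ~ Int
\p._ : i -> Int
  unify Bool ~ Bool
  unify Bool ~ Bool
  unify i -> Int ~ Bool -> j
  unify i ~ Bool
  unify Int ~ j
_ _ : Int
  unify Int ~ Int
  unify Int ~ Int
\x._ : Bool -> Int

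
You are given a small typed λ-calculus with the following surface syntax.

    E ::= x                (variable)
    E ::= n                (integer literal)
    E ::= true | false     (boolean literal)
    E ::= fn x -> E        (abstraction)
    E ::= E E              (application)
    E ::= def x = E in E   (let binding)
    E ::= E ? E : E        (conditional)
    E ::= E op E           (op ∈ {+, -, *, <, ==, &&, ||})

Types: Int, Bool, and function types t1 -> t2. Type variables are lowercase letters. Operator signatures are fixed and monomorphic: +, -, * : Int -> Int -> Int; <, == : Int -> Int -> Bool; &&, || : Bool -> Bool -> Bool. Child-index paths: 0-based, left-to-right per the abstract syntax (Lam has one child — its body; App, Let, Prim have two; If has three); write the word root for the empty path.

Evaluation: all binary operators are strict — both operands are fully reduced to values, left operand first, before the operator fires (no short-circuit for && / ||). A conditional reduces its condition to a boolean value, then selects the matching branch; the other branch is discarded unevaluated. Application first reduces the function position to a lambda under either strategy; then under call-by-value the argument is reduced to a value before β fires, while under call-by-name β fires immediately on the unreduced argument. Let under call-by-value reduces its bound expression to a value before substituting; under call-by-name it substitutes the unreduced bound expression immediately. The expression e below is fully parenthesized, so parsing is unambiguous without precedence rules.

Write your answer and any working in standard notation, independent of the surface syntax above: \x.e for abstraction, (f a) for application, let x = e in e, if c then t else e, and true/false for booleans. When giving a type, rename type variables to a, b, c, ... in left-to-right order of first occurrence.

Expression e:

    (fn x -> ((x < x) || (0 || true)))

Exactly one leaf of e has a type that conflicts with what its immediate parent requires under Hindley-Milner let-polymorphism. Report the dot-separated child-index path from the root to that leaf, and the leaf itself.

Answer: 0.1.0 : 0

Derivation:
x : a
  unify a ~ Int
x : Int
  unify Int ~ Int
  unify Bool ~ Bool
  unify Int ~ Bool
  FAIL: mismatch Int ~ Bool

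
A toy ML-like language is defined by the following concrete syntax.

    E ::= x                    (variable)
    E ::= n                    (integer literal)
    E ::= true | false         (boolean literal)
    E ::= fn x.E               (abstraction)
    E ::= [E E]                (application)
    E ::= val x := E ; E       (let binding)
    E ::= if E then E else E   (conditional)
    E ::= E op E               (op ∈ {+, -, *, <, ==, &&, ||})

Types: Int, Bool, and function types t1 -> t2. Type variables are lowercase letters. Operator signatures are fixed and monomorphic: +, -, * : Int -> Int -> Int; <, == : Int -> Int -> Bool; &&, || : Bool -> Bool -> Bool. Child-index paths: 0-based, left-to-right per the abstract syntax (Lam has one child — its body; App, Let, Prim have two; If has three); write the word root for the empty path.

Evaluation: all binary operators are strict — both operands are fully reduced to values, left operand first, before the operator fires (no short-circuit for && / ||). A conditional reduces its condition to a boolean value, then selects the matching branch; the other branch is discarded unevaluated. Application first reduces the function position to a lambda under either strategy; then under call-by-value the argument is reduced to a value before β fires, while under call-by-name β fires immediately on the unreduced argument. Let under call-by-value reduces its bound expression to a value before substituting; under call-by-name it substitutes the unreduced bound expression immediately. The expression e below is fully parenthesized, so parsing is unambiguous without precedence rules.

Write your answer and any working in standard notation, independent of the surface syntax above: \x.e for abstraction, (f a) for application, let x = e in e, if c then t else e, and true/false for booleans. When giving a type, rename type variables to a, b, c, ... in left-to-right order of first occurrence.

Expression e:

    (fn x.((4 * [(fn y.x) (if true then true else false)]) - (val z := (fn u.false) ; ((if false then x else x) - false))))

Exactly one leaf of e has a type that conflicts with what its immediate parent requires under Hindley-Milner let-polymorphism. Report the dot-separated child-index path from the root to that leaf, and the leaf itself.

Answer: 0.1.1.1 : false

Derivation:
  unify Int ~ Int
x : a
\y._ : b -> a
  unify Bool ~ Bool
  unify Bool ~ Bool
  unify b -> a ~ Bool -> c
  unify b ~ Bool
  unify a ~ c
_ _ : c
  unify c ~ Int
  unify Int ~ Int
\u._ : d -> Bool
let z : forall. d -> Bool
  unify Bool ~ Bool
x : Int
x : Int
  unify Int ~ Int
  unify Int ~ Int
  unify Bool ~ Int
  FAIL: mismatch Bool ~ Int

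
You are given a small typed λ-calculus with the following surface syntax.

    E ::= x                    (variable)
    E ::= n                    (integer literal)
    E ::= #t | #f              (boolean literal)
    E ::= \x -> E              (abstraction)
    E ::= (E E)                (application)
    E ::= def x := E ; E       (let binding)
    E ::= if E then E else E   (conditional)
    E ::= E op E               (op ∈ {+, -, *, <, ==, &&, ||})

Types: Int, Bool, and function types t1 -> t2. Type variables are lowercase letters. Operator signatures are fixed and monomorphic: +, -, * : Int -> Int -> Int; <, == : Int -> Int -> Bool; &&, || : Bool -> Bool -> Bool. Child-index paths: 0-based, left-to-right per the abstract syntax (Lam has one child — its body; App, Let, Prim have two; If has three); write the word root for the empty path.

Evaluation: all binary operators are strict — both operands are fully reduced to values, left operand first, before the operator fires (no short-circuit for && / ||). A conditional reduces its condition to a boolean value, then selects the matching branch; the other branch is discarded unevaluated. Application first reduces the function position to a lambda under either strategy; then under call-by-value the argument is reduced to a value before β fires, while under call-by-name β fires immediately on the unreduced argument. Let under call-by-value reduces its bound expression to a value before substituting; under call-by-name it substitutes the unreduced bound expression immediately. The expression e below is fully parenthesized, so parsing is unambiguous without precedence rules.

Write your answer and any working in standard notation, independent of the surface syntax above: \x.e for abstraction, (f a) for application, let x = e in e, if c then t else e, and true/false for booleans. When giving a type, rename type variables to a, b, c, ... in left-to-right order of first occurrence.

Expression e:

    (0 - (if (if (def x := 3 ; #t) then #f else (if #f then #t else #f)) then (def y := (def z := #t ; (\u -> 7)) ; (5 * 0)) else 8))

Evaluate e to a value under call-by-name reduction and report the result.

Answer: -8

Derivation:
step 0: (0 - (if (if (let x = 3 in true) then false else (if false then true else false)) then (let y = (let z = true in (\u.7)) in (5 * 0)) else 8))
step 1: [let@1.0.0] (0 - (if (if true then false else (if false then true else false)) then (let y = (let z = true in (\u.7)) in (5 * 0)) else 8))
step 2: [if@1.0] (0 - (if false then (let y = (let z = true in (\u.7)) in (5 * 0)) else 8))
step 3: [if@1] (0 - 8)
step 4: [delta@root] -8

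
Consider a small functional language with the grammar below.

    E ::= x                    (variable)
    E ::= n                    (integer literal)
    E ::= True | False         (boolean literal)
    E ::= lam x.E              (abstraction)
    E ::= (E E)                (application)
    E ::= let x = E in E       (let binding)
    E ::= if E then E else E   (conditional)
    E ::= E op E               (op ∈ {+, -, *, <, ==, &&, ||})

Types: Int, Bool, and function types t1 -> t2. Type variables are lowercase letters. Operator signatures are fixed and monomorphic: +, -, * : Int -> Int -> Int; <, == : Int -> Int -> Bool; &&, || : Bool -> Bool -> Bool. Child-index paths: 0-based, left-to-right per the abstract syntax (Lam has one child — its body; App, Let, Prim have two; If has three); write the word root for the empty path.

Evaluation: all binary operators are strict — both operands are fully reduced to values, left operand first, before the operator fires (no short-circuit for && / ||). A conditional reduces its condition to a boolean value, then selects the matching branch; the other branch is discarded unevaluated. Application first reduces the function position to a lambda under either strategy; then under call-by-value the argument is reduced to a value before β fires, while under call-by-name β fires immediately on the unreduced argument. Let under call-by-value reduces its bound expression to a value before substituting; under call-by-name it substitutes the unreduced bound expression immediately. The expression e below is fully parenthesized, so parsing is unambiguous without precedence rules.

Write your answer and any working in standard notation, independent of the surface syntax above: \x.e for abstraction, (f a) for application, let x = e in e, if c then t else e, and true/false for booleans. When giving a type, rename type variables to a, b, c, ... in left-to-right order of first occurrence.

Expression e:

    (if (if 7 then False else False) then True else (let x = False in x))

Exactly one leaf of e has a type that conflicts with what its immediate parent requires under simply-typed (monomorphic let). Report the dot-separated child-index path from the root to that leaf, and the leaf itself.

Answer: 0.0 : 7

Trace:
  unify Int ~ Bool
  FAIL: mismatch Int ~ Bool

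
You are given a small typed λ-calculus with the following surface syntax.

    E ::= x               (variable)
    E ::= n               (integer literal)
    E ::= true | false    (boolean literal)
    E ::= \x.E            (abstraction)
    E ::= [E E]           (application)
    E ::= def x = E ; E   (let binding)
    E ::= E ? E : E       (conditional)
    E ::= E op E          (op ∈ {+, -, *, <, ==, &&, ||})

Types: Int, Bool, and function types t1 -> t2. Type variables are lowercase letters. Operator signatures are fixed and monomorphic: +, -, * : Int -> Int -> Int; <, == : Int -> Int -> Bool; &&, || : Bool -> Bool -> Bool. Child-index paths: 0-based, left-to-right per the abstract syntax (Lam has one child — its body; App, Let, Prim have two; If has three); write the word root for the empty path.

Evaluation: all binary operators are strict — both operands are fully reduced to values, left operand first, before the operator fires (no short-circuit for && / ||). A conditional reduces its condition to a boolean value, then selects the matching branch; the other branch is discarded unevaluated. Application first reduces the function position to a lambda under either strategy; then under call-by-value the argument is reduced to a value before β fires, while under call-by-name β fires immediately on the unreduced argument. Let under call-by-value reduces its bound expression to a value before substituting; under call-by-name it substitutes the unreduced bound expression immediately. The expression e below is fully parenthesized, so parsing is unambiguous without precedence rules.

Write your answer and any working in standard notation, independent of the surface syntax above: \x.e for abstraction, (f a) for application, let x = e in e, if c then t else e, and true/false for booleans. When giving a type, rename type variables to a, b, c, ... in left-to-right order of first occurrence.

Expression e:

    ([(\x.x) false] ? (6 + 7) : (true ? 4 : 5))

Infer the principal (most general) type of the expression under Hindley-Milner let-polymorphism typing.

Answer: Int

Working:
x : a
\x._ : a -> a
  unify a -> a ~ Bool -> b
  unify a ~ Bool
  unify Bool ~ b
_ _ : Bool
  unify Bool ~ Bool
  unify Int ~ Int
  unify Int ~ Int
  unify Bool ~ Bool
  unify Int ~ Int
  unify Int ~ Int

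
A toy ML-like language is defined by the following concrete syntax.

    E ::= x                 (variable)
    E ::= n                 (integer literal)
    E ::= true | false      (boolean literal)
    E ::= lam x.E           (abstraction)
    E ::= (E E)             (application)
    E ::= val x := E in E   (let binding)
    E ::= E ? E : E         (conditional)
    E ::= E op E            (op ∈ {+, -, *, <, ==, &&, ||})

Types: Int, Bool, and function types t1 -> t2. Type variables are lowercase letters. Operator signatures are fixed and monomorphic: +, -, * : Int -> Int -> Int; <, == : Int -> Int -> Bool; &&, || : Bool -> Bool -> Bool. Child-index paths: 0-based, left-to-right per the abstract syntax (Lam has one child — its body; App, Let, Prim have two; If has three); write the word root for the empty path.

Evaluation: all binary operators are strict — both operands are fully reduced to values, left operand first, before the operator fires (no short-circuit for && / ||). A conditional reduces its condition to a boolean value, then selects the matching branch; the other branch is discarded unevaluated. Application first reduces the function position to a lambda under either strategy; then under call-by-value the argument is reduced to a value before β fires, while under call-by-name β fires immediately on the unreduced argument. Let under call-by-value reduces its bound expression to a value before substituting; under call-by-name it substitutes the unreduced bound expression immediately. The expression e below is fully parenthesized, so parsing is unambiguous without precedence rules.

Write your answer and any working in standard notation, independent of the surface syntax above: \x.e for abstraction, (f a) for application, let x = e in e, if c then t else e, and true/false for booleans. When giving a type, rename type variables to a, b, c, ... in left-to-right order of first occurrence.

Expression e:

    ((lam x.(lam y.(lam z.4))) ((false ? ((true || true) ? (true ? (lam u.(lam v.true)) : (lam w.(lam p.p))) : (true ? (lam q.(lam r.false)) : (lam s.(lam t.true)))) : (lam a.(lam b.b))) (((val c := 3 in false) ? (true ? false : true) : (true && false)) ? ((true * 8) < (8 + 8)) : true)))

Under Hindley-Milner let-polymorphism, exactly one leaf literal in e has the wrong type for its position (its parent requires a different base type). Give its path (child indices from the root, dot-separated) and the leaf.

Trace:
\z._ : c -> Int
\y._ : b -> c -> Int
\x._ : a -> b -> c -> Int
  unify Bool ~ Bool
  unify Bool ~ Bool
  unify Bool ~ Bool
  unify Bool ~ Bool
  unify Bool ~ Bool
\v._ : e -> Bool
\u._ : d -> e -> Bool
p : g
\p._ : g -> g
\w._ : f -> g -> g
  unify d -> e -> Bool ~ f -> g -> g
  unify d ~ f
  unify e -> Bool ~ g -> g
  unify e ~ g
  unify Bool ~ g
  unify Bool ~ Bool
\r._ : i -> Bool
\q._ : h -> i -> Bool
\t._ : k -> Bool
\s._ : j -> k -> Bool
  unify h -> i -> Bool ~ j -> k -> Bool
  unify h ~ j
  unify i -> Bool ~ k -> Bool
  unify i ~ k
  unify Bool ~ Bool
  unify f -> Bool -> Bool ~ j -> k -> Bool
  unify f ~ j
  unify Bool -> Bool ~ k -> Bool
  unify Bool ~ k
  unify Bool ~ Bool
b : m
\b._ : m -> m
\a._ : l -> m -> m
  unify j -> Bool -> Bool ~ l -> m -> m
  unify j ~ l
  unify Bool -> Bool ~ m -> m
  unify Bool ~ m
  unify Bool ~ Bool
let c : Int
  unify Bool ~ Bool
  unify Bool ~ Bool
  unify Bool ~ Bool
  unify Bool ~ Bool
  unify Bool ~ Bool
  unify Bool ~ Bool
  unify Bool ~ Bool
  unify Bool ~ Int
  FAIL: mismatch Bool ~ Int

Answer: 1.1.1.0.0 : true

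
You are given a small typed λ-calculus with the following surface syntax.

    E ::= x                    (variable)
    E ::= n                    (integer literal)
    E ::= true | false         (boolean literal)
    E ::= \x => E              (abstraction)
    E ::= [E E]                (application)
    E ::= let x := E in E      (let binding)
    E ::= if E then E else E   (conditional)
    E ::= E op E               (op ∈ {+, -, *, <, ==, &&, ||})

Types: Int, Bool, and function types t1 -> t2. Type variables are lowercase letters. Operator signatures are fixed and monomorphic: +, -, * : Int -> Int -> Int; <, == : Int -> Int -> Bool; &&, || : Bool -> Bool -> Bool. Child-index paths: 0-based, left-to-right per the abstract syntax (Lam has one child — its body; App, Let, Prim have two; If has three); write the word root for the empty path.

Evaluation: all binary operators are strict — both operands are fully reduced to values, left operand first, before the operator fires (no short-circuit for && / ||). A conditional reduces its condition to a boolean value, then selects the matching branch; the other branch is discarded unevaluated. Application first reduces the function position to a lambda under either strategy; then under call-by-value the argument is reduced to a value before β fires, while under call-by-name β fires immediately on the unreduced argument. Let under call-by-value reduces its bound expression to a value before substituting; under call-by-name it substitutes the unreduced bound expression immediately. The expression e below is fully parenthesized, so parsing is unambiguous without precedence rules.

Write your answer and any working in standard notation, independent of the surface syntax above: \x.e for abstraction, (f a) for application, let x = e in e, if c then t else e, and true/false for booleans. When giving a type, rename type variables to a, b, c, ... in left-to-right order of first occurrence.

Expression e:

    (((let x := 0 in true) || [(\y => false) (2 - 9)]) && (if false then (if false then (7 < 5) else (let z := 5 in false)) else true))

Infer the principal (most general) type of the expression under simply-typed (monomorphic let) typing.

Trace:
let x : Int
  unify Bool ~ Bool
\y._ : a -> Bool
  unify Int ~ Int
  unify Int ~ Int
  unify a -> Bool ~ Int -> b
  unify a ~ Int
  unify Bool ~ b
_ _ : Bool
  unify Bool ~ Bool
  unify Bool ~ Bool
  unify Bool ~ Bool
  unify Bool ~ Bool
  unify Int ~ Int
  unify Int ~ Int
let z : Int
  unify Bool ~ Bool
  unify Bool ~ Bool
  unify Bool ~ Bool

Answer: Bool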